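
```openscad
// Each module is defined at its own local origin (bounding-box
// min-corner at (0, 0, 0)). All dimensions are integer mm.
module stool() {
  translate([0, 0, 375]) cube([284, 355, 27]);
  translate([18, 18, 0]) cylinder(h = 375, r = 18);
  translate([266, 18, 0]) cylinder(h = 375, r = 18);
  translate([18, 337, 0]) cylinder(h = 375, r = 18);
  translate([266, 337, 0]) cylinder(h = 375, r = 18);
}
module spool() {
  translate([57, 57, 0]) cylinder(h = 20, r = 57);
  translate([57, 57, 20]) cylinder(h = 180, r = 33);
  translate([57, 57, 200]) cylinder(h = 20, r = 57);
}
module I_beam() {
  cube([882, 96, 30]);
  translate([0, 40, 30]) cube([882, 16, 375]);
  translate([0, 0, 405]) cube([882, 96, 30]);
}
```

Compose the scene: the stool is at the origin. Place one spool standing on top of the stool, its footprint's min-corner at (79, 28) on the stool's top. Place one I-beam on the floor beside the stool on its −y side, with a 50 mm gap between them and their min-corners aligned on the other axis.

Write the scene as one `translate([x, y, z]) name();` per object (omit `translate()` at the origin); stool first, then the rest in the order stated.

stool();
translate([79, 28, 402]) spool();
translate([0, -146, 0]) I_beam();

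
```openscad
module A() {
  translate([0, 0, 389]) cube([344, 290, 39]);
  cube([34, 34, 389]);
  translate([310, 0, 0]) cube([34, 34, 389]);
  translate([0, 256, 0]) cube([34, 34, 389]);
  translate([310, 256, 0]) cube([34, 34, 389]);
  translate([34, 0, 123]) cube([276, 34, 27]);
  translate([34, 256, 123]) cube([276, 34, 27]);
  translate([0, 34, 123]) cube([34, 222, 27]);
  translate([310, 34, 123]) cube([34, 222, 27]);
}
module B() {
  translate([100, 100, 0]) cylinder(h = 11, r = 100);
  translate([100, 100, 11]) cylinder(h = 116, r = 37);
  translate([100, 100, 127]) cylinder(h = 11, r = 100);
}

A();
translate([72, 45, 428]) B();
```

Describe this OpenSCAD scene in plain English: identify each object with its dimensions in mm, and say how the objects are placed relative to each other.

A is a four-legged stool. The seat is a 344×290×39 mm slab whose top surface is at z = 428 mm; four square legs, each 34×34 mm in cross-section, run from the floor (z = 0) to the underside of the seat, each flush with a corner of the seat. Four stretchers, 34 mm wide and 27 mm tall, connect adjacent legs with their undersides at z = 123 mm, each running between the inner faces of the legs it joins and aligned with the legs' outer faces on the other axis.

B is a spool: two coaxial disc flanges of radius 100 mm and thickness 11 mm, joined by a core cylinder of radius 37 mm and height 116 mm. The lower flange rests on z = 0 and the three cylinders share a vertical axis.

The spool is on top of the stool, centred.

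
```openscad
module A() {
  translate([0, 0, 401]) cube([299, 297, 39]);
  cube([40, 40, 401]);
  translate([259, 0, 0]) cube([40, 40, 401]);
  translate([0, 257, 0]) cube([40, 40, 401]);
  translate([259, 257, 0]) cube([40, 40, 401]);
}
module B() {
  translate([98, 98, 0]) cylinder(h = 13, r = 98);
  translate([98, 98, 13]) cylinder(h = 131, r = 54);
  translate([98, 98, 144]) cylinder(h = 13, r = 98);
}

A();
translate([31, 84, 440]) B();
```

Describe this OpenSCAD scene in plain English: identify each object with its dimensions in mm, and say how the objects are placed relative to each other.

A is a four-legged stool. The seat is a 299×297×39 mm slab whose top surface is at z = 440 mm; four square legs, each 40×40 mm in cross-section, run from the floor (z = 0) to the underside of the seat, each flush with a corner of the seat.

B is a spool: two coaxial disc flanges of radius 98 mm and thickness 13 mm, joined by a core cylinder of radius 54 mm and height 131 mm. The lower flange rests on z = 0 and the three cylinders share a vertical axis.

The spool is on top of the stool.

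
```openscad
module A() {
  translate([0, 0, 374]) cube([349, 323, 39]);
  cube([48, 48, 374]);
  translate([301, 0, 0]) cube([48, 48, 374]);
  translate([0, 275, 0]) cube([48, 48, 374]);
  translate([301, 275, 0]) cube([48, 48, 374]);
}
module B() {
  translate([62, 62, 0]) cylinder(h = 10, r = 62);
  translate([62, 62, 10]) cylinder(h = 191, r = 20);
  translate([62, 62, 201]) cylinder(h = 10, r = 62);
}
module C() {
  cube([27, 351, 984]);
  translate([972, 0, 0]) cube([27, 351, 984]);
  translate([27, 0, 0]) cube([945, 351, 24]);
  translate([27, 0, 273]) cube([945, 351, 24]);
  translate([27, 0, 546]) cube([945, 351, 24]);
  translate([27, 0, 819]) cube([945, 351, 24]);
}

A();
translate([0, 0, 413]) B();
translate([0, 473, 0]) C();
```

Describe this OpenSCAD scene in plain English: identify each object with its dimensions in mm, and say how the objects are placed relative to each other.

A is a simple wooden stool: a rectangular seat 349 mm (x) by 323 mm (y), 39 mm thick, top face at z = 413 mm, on four square legs, each 48×48 mm in cross-section. The legs rest on z = 0, each flush with a corner of the seat.

B is a spool: two coaxial disc flanges of radius 62 mm and thickness 10 mm, joined by a core cylinder of radius 20 mm and height 191 mm. The lower flange rests on z = 0 and the three cylinders share a vertical axis.

C is an open bookshelf. Two side panels, each 27 mm thick, 351 mm deep and 984 mm tall, stand 999 mm apart (outside-to-outside). Between them sit 4 shelves, each 24 mm thick and 351 mm deep, spanning the full gap between the sides. The bottom shelf rests on the floor (its underside at z = 0) and the clear gap between one shelf's top and the next shelf's underside is 249 mm.

The spool is on top of the stool. The bookshelf is on the floor beside the stool on its +y side.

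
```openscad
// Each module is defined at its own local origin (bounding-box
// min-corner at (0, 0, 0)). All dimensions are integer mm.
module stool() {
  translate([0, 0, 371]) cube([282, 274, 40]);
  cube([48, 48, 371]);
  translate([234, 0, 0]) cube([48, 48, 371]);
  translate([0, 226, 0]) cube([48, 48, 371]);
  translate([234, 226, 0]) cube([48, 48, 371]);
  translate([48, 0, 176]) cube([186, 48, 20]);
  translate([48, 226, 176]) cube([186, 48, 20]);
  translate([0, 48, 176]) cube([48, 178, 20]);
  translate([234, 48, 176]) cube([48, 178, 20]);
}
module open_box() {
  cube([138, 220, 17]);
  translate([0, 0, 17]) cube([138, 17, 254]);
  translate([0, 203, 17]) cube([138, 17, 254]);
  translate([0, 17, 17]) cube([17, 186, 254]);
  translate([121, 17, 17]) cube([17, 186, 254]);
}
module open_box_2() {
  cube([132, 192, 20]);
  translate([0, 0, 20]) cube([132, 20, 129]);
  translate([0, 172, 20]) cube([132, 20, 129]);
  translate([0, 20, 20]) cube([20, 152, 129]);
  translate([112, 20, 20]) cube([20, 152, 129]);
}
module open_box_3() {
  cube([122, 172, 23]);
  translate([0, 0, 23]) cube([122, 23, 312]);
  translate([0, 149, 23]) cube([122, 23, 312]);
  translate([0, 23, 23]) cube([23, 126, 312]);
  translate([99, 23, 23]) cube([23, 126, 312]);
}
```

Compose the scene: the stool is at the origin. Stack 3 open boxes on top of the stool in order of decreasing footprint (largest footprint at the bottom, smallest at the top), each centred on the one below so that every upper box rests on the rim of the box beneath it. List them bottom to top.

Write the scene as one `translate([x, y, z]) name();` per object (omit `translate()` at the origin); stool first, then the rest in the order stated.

stool();
translate([72, 27, 411]) open_box();
translate([75, 41, 682]) open_box_2();
translate([80, 51, 831]) open_box_3();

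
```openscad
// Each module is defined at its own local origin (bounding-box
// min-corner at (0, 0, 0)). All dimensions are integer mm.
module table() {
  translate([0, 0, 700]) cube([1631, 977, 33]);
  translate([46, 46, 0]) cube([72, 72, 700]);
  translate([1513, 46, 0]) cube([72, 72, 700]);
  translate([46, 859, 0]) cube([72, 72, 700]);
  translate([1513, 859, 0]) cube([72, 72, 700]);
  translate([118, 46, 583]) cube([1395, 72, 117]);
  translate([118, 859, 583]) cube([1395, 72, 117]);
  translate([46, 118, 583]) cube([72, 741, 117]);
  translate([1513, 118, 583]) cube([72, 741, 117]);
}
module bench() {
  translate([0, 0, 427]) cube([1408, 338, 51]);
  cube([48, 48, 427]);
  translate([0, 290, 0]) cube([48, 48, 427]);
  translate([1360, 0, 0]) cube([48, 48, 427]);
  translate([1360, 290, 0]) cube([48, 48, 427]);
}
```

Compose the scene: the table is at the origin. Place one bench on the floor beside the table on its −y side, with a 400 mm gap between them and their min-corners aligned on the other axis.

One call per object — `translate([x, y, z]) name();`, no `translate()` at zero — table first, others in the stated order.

table();
translate([0, -738, 0]) bench();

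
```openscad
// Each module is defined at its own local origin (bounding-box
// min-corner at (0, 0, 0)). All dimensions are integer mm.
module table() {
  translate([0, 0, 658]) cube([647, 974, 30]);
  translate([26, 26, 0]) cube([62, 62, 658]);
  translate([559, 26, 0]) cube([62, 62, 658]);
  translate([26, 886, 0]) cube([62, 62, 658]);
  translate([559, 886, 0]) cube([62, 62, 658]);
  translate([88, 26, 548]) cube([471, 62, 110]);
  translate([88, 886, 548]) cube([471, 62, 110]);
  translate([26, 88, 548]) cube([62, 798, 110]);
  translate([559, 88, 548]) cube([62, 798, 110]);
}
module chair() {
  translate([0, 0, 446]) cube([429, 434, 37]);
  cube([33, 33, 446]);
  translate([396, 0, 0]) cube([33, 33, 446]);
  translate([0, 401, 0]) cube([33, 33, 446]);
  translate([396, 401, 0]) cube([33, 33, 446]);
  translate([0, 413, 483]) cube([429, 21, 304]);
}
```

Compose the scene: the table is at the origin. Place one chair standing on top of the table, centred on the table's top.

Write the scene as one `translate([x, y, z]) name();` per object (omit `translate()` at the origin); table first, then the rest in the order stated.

table();
translate([109, 270, 688]) chair();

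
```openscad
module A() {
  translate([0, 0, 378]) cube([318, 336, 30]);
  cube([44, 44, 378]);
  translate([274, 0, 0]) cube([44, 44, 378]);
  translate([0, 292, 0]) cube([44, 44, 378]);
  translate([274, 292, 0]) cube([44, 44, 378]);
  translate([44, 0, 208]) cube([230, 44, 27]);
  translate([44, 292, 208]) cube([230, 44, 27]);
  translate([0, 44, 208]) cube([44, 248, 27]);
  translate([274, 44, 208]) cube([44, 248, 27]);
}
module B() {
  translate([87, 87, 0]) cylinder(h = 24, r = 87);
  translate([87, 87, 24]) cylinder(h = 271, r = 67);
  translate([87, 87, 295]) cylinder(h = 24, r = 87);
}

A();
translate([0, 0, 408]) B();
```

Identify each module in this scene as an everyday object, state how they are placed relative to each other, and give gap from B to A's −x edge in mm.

A is a stool. B is a spool. The spool is on top of the stool. The gap from the spool to the stool's −x edge is 0 mm.

The spool's min-x is at 0; the stool's min-x is 0; gap = 0 mm.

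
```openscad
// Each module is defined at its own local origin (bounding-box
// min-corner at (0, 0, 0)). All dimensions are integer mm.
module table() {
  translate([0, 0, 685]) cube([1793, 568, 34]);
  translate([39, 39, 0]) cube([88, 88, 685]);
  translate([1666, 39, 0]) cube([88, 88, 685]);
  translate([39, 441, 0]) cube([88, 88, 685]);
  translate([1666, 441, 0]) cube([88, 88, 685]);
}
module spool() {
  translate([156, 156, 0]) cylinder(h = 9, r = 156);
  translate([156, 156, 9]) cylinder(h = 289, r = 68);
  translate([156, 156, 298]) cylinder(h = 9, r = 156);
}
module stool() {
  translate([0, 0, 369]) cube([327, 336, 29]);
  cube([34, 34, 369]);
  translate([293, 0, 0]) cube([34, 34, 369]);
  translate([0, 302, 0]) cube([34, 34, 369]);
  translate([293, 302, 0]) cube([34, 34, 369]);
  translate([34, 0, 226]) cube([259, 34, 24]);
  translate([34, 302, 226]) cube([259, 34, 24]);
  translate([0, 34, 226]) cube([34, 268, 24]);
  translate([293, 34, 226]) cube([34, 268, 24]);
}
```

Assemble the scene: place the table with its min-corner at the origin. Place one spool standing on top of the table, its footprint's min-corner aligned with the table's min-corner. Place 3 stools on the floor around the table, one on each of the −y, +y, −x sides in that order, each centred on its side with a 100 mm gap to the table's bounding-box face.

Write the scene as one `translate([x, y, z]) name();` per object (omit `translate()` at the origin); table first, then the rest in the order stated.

table();
translate([0, 0, 719]) spool();
translate([733, -436, 0]) stool();
translate([733, 668, 0]) stool();
translate([-427, 116, 0]) stool();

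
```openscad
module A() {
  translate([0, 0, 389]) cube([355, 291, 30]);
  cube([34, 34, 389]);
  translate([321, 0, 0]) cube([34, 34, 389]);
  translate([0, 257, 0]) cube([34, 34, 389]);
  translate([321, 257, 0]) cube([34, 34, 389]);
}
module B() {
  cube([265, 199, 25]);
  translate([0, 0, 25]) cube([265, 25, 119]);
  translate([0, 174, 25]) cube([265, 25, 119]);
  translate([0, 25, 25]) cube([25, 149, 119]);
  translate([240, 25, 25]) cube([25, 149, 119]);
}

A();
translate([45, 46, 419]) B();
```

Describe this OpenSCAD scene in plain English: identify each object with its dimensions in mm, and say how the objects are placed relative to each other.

A is a simple wooden stool: a rectangular seat 355 mm (x) by 291 mm (y), 30 mm thick, top face at z = 419 mm, on four square legs, each 34×34 mm in cross-section. The legs rest on z = 0, each flush with a corner of the seat.

B is an open-topped rectangular box: outside dimensions 265×199×144 mm, with a uniform wall and base thickness of 25 mm. The base is a full 265×199 slab on the floor; four walls sit on top of the base. The front and back walls (the −y and +y sides) span the full width; the two side walls fit between them.

The open box is on top of the stool, centred.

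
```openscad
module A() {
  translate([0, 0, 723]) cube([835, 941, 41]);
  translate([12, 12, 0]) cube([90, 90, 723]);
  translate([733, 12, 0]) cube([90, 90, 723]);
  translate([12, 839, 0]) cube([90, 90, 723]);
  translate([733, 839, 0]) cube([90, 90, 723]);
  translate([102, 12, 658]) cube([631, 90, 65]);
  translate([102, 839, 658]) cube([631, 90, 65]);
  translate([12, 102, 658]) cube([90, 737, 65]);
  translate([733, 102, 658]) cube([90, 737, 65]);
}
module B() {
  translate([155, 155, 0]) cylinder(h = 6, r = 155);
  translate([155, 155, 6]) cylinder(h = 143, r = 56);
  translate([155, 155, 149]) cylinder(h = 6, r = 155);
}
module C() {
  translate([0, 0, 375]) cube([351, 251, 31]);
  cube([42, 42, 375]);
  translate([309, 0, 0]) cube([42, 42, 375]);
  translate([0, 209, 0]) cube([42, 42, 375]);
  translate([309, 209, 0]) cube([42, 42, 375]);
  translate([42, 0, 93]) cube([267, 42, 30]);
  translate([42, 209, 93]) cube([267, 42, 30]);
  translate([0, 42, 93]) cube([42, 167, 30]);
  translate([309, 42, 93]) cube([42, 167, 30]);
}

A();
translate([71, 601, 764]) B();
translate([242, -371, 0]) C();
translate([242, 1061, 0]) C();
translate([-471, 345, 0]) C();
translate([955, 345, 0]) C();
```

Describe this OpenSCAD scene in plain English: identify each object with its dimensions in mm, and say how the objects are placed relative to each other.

A is a table with a 835×941 mm rectangular top, 41 mm thick, top surface at z = 764 mm, supported by four 90×90 mm square legs, each inset 12 mm from the nearest pair of top edges, running from the floor. Four apron rails, 90 mm thick and 65 mm tall, run between adjacent legs with their top edges flush with the underside of the top and their outer faces flush with the legs' outer faces.

B is a spool: two coaxial disc flanges of radius 155 mm and thickness 6 mm, joined by a core cylinder of radius 56 mm and height 143 mm. The lower flange rests on z = 0 and the three cylinders share a vertical axis.

C is a four-legged stool. The seat is 351×251 mm, 31 mm thick, top at z = 406 mm. It stands on four square legs, each 42×42 mm in cross-section, from z = 0 to the seat underside, each flush with a corner of the seat. Four stretchers, 42 mm wide and 30 mm tall, connect adjacent legs with their undersides at z = 93 mm, each running between the inner faces of the legs it joins and aligned with the legs' outer faces on the other axis.

The spool is on top of the table. Four stools sit around the table at the −y, +y, −x, +x sides.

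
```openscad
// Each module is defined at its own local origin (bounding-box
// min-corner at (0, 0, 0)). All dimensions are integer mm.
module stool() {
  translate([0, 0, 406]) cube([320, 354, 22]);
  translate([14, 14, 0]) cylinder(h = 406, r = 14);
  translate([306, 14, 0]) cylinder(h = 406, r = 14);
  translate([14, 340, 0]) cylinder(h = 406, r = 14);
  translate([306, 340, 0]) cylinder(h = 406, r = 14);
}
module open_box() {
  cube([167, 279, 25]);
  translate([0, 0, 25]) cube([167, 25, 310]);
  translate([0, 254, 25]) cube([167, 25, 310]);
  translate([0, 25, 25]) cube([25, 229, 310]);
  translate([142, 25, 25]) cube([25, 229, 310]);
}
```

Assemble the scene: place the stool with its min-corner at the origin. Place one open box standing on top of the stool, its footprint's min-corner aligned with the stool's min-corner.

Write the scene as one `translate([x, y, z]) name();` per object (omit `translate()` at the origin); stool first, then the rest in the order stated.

stool();
translate([0, 0, 428]) open_box();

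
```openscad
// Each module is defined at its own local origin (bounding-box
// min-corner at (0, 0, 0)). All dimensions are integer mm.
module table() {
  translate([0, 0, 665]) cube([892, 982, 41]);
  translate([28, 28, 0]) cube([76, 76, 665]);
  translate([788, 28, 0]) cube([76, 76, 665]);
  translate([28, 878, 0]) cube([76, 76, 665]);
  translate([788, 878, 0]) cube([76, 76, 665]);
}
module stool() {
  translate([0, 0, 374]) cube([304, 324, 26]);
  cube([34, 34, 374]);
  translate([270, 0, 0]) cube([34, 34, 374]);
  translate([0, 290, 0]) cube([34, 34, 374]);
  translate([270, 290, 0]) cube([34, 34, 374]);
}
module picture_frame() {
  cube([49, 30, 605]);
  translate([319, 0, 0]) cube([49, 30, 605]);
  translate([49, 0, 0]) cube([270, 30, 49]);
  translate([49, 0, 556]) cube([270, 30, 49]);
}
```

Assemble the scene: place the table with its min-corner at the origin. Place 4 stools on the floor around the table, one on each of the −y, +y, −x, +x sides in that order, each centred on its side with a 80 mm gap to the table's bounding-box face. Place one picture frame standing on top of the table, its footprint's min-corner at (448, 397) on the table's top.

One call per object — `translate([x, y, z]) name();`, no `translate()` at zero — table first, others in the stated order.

table();
translate([294, -404, 0]) stool();
translate([294, 1062, 0]) stool();
translate([-384, 329, 0]) stool();
translate([972, 329, 0]) stool();
translate([448, 397, 706]) picture_frame();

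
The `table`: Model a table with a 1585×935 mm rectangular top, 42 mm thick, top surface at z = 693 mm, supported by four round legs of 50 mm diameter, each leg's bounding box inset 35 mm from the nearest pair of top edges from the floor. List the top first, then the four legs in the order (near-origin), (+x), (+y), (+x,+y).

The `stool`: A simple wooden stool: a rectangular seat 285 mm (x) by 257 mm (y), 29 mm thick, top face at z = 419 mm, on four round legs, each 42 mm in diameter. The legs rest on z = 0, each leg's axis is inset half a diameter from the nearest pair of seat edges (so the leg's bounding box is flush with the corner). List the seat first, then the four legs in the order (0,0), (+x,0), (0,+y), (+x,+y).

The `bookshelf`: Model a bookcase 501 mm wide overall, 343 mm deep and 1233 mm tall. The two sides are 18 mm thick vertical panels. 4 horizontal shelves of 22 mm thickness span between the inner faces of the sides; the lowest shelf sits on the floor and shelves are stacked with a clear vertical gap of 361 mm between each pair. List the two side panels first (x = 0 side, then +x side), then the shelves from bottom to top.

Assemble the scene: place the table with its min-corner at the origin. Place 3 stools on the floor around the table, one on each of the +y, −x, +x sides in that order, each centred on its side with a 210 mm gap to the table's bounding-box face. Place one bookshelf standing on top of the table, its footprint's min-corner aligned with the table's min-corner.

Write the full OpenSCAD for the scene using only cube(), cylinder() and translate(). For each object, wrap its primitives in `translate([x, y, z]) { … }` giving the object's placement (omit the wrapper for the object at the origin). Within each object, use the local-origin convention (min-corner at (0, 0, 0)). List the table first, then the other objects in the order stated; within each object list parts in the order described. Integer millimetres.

translate([0, 0, 651]) cube([1585, 935, 42]);
translate([60, 60, 0]) cylinder(h = 651, r = 25);
translate([1525, 60, 0]) cylinder(h = 651, r = 25);
translate([60, 875, 0]) cylinder(h = 651, r = 25);
translate([1525, 875, 0]) cylinder(h = 651, r = 25);
translate([650, 1145, 0]) {
  translate([0, 0, 390]) cube([285, 257, 29]);
  translate([21, 21, 0]) cylinder(h = 390, r = 21);
  translate([264, 21, 0]) cylinder(h = 390, r = 21);
  translate([21, 236, 0]) cylinder(h = 390, r = 21);
  translate([264, 236, 0]) cylinder(h = 390, r = 21);
}
translate([-495, 339, 0]) {
  translate([0, 0, 390]) cube([285, 257, 29]);
  translate([21, 21, 0]) cylinder(h = 390, r = 21);
  translate([264, 21, 0]) cylinder(h = 390, r = 21);
  translate([21, 236, 0]) cylinder(h = 390, r = 21);
  translate([264, 236, 0]) cylinder(h = 390, r = 21);
}
translate([1795, 339, 0]) {
  translate([0, 0, 390]) cube([285, 257, 29]);
  translate([21, 21, 0]) cylinder(h = 390, r = 21);
  translate([264, 21, 0]) cylinder(h = 390, r = 21);
  translate([21, 236, 0]) cylinder(h = 390, r = 21);
  translate([264, 236, 0]) cylinder(h = 390, r = 21);
}
translate([0, 0, 693]) {
  cube([18, 343, 1233]);
  translate([483, 0, 0]) cube([18, 343, 1233]);
  translate([18, 0, 0]) cube([465, 343, 22]);
  translate([18, 0, 383]) cube([465, 343, 22]);
  translate([18, 0, 766]) cube([465, 343, 22]);
  translate([18, 0, 1149]) cube([465, 343, 22]);
}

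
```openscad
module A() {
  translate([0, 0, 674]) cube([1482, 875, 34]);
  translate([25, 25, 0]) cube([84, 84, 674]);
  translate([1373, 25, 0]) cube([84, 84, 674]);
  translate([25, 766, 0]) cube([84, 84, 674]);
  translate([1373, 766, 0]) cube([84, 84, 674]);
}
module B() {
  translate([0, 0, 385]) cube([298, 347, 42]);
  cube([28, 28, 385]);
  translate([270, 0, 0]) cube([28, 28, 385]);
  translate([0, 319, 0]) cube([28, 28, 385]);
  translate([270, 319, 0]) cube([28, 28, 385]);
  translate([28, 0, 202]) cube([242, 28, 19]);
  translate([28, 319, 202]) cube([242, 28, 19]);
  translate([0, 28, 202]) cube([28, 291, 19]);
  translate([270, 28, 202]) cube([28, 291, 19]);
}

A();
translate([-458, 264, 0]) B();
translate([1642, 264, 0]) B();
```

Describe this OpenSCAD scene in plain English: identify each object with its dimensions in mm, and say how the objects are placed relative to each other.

A is a table: top 1482 mm (x) × 875 mm (y), 34 mm thick, upper face at z = 708 mm, on four 84×84 mm square legs, each inset 25 mm from the nearest pair of top edges, running from z = 0 to the bottom of the top.

B is a four-legged stool. The seat is 298×347 mm, 42 mm thick, top at z = 427 mm. It stands on four square legs, each 28×28 mm in cross-section, from z = 0 to the seat underside, each flush with a corner of the seat. Four stretchers, 28 mm wide and 19 mm tall, connect adjacent legs with their undersides at z = 202 mm, each running between the inner faces of the legs it joins and aligned with the legs' outer faces on the other axis.

Two stools sit around the table at the −x, +x sides.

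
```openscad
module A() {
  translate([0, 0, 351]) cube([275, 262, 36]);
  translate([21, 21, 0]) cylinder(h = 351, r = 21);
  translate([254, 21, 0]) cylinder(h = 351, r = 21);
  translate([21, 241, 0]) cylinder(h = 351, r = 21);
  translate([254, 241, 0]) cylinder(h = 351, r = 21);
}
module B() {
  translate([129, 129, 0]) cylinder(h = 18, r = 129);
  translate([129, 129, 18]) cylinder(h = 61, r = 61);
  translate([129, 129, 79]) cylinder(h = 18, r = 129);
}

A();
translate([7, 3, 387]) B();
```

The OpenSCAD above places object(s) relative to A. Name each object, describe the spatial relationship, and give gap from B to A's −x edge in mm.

A is a stool. B is a spool. The spool is on top of the stool. The gap from the spool to the stool's −x edge is 7 mm.

The spool's min-x is at 7; the stool's min-x is 0; gap = 7 mm.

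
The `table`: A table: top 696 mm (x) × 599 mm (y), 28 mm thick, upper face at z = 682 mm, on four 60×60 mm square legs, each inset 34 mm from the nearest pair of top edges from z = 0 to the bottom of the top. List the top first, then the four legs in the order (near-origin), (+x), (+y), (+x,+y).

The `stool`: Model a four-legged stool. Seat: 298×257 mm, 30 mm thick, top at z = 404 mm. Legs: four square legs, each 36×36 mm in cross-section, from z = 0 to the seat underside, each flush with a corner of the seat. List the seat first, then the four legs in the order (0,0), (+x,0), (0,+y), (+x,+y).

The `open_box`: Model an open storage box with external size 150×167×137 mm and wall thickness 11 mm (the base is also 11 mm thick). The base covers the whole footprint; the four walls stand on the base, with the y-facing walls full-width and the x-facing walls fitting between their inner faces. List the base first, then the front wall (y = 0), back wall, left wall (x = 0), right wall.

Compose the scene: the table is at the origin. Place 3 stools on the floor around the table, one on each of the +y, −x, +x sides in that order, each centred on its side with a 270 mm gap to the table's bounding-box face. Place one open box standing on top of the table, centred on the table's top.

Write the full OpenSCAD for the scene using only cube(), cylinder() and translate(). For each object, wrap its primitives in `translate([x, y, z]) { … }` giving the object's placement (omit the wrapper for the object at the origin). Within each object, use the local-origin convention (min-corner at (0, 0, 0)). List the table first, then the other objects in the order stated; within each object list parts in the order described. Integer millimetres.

translate([0, 0, 654]) cube([696, 599, 28]);
translate([34, 34, 0]) cube([60, 60, 654]);
translate([602, 34, 0]) cube([60, 60, 654]);
translate([34, 505, 0]) cube([60, 60, 654]);
translate([602, 505, 0]) cube([60, 60, 654]);
translate([199, 869, 0]) {
  translate([0, 0, 374]) cube([298, 257, 30]);
  cube([36, 36, 374]);
  translate([262, 0, 0]) cube([36, 36, 374]);
  translate([0, 221, 0]) cube([36, 36, 374]);
  translate([262, 221, 0]) cube([36, 36, 374]);
}
translate([-568, 171, 0]) {
  translate([0, 0, 374]) cube([298, 257, 30]);
  cube([36, 36, 374]);
  translate([262, 0, 0]) cube([36, 36, 374]);
  translate([0, 221, 0]) cube([36, 36, 374]);
  translate([262, 221, 0]) cube([36, 36, 374]);
}
translate([966, 171, 0]) {
  translate([0, 0, 374]) cube([298, 257, 30]);
  cube([36, 36, 374]);
  translate([262, 0, 0]) cube([36, 36, 374]);
  translate([0, 221, 0]) cube([36, 36, 374]);
  translate([262, 221, 0]) cube([36, 36, 374]);
}
translate([273, 216, 682]) {
  cube([150, 167, 11]);
  translate([0, 0, 11]) cube([150, 11, 126]);
  translate([0, 156, 11]) cube([150, 11, 126]);
  translate([0, 11, 11]) cube([11, 145, 126]);
  translate([139, 11, 11]) cube([11, 145, 126]);
}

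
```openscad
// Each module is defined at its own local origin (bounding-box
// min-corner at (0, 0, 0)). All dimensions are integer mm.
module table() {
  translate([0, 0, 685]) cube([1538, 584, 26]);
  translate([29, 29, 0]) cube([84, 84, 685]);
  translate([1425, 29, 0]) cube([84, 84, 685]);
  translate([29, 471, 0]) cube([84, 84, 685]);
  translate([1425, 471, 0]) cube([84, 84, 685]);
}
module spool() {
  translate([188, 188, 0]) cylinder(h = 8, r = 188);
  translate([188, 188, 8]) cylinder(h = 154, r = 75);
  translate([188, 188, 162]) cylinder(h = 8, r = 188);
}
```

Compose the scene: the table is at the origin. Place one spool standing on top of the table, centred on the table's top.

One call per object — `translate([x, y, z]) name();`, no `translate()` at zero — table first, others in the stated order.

table();
translate([581, 104, 711]) spool();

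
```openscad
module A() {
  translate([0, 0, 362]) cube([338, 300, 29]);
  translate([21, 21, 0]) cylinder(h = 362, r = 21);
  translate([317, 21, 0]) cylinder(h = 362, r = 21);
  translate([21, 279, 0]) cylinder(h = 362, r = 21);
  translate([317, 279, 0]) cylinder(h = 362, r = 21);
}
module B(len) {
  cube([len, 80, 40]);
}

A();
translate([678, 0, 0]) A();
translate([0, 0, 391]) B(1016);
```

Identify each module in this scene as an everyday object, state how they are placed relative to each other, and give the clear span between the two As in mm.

Second stool starts at x = 678; first ends at x = 338; clear span = 678 − 338 = 340 mm.

A is a stool. B is a beam. A beam spans the tops of two stools. The clear span between the two stools is 340 mm.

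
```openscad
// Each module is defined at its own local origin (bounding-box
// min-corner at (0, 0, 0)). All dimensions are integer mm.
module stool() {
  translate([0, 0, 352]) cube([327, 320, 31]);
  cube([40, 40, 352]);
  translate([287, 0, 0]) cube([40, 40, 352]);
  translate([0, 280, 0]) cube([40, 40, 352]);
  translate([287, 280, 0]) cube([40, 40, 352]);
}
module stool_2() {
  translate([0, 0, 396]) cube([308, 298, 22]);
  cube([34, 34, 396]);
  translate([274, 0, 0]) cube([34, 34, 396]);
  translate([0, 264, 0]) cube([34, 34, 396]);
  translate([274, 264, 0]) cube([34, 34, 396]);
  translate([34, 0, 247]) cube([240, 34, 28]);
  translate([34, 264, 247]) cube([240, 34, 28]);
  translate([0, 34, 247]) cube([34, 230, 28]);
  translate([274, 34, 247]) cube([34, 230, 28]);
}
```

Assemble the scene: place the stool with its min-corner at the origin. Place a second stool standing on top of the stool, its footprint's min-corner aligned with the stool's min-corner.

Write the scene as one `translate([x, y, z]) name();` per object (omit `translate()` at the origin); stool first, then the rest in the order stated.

stool();
translate([0, 0, 383]) stool_2();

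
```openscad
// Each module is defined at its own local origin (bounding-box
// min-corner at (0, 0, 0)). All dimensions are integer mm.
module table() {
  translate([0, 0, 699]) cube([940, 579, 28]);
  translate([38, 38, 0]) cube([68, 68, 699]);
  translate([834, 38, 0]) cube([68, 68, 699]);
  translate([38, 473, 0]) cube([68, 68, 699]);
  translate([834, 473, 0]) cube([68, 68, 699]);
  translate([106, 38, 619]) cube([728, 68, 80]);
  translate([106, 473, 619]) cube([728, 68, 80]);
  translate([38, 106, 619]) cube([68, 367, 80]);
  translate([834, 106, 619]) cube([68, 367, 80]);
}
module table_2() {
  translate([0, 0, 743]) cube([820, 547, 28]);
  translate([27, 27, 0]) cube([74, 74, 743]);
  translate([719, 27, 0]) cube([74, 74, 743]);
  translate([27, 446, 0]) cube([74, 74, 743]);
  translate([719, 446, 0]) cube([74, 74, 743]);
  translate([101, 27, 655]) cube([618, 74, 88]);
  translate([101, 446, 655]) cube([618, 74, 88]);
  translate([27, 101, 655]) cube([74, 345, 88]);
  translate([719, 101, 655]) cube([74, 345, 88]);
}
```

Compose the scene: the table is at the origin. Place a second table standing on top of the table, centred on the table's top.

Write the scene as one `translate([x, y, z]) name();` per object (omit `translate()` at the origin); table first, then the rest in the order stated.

table();
translate([60, 16, 727]) table_2();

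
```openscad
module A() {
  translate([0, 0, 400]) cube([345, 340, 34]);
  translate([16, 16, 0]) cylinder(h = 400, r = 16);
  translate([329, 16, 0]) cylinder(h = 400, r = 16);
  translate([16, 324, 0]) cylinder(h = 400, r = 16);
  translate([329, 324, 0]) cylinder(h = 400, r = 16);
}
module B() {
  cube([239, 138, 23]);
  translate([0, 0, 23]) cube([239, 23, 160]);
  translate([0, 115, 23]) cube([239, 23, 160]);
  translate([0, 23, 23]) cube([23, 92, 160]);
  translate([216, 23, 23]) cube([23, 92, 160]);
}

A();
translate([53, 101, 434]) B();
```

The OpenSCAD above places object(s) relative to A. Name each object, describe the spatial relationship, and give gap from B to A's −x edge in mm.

A is a stool. B is an open box. The open box is on top of the stool, centred. The gap from the open box to the stool's −x edge is 53 mm.

The open box's min-x is at 53; the stool's min-x is 0; gap = 53 mm.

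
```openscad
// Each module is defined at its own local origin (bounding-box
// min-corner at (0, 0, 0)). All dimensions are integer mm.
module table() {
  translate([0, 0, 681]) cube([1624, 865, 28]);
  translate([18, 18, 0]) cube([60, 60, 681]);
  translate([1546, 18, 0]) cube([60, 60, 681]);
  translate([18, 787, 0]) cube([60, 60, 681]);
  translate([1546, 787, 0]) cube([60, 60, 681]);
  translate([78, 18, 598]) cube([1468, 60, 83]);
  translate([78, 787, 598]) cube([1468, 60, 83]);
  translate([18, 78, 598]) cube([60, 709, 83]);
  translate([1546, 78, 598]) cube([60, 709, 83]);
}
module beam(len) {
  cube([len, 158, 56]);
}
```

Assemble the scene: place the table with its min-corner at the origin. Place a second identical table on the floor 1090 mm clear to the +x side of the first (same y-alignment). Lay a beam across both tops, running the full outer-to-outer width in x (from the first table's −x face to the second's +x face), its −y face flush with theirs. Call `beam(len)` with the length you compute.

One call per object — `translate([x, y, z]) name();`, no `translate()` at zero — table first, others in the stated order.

table();
translate([2714, 0, 0]) table();
translate([0, 0, 709]) beam(4338);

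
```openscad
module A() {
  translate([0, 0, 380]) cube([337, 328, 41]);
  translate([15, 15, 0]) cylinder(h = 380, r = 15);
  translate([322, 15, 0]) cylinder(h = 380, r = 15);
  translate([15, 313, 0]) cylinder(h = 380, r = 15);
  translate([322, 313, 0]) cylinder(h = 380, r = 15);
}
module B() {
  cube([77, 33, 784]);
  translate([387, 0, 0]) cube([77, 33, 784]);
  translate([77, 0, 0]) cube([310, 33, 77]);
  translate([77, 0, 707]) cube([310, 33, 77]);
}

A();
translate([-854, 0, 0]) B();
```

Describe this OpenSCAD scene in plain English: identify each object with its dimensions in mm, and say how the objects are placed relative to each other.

A is a simple wooden stool: a rectangular seat 337 mm (x) by 328 mm (y), 41 mm thick, top face at z = 421 mm, on four round legs, each 30 mm in diameter. The legs rest on z = 0, each leg's axis is inset half a diameter from the nearest pair of seat edges (so the leg's bounding box is flush with the corner).

B is a picture frame with a 310×630 mm rectangular opening (x by z) and a uniform 77 mm border on every side. Frame depth is 33 mm along y. It is built from two vertical stiles running the full outside height and two horizontal rails spanning the gap between the stiles.

The picture frame is on the floor beside the stool on its −x side.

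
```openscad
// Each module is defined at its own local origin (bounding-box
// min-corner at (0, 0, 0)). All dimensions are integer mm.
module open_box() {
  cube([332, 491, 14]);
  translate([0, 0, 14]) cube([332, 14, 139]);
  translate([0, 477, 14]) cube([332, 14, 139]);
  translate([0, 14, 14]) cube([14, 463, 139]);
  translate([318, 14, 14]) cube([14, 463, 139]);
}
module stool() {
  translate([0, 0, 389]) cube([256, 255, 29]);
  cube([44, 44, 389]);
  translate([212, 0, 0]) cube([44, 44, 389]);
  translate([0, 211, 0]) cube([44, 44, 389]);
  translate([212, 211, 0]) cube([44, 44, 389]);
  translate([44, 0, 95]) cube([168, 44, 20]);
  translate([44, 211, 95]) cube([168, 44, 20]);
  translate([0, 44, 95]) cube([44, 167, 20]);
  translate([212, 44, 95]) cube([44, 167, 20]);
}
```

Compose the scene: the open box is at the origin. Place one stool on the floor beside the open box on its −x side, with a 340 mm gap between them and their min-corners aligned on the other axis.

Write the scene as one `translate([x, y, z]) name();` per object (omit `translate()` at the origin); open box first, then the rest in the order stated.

open_box();
translate([-596, 0, 0]) stool();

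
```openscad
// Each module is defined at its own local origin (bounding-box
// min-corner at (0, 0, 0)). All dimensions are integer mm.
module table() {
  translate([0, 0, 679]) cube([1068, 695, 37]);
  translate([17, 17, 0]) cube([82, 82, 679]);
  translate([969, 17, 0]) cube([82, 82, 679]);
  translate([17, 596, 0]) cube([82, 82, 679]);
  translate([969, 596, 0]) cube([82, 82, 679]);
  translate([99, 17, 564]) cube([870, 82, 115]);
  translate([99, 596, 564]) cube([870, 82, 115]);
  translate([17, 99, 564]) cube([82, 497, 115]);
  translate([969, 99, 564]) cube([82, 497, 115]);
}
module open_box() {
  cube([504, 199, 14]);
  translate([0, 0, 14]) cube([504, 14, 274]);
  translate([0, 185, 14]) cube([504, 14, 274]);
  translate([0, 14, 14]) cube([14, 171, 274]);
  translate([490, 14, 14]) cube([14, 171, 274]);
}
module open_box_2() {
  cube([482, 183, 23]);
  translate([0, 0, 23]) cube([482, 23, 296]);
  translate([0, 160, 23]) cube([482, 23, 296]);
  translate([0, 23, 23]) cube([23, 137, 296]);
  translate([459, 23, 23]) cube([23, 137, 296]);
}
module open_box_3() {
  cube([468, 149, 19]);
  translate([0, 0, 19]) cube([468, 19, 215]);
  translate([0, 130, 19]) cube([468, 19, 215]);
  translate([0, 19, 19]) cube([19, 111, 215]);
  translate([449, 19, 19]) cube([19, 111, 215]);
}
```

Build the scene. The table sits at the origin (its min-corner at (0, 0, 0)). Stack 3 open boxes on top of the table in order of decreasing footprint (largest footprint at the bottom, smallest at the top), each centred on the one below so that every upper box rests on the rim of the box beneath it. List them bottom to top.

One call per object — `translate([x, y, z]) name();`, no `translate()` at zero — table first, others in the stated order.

table();
translate([282, 248, 716]) open_box();
translate([293, 256, 1004]) open_box_2();
translate([300, 273, 1323]) open_box_3();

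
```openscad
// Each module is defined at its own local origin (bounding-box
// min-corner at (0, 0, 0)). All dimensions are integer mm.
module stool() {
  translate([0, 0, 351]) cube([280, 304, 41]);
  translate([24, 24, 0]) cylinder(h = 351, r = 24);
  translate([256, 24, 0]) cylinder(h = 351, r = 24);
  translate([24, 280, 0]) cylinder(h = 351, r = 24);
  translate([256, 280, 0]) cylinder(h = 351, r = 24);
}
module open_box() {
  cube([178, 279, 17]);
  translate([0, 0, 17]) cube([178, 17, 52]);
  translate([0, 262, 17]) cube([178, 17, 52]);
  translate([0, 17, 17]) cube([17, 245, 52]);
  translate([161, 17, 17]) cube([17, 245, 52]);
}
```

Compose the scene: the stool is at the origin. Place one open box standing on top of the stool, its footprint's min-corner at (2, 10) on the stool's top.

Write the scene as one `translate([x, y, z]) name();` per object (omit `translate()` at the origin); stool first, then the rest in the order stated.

stool();
translate([2, 10, 392]) open_box();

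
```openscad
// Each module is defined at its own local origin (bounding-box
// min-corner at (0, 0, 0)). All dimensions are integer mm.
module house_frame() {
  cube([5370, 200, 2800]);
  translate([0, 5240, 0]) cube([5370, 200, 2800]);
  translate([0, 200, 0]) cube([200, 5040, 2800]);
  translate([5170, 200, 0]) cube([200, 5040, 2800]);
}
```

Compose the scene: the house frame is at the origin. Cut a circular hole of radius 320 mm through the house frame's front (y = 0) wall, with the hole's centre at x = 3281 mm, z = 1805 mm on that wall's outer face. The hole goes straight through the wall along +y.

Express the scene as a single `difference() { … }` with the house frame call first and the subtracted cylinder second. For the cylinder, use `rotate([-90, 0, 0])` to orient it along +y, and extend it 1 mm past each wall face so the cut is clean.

difference() {
  house_frame();
  translate([3281, -1, 1805]) rotate([-90, 0, 0]) cylinder(h = 202, r = 320);
}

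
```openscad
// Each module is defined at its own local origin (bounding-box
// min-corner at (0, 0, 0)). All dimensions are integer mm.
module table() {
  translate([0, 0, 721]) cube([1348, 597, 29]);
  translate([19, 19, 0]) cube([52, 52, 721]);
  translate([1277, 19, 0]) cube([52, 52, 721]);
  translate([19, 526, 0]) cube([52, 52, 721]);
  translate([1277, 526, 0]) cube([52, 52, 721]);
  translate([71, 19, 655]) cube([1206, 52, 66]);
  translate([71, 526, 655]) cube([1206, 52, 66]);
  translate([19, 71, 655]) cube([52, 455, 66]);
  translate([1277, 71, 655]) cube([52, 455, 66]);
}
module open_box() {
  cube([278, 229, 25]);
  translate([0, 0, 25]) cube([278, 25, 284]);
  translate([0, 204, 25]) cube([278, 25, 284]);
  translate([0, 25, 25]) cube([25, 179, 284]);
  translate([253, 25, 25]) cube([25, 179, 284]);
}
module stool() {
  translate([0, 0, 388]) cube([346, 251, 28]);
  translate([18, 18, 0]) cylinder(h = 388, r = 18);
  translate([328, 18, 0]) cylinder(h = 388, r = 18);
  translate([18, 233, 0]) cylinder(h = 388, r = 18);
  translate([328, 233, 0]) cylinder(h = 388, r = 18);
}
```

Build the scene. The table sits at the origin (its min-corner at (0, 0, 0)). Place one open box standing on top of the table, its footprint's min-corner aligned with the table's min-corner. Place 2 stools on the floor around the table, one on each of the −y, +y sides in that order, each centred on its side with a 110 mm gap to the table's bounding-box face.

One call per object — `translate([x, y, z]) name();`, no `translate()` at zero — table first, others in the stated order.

table();
translate([0, 0, 750]) open_box();
translate([501, -361, 0]) stool();
translate([501, 707, 0]) stool();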